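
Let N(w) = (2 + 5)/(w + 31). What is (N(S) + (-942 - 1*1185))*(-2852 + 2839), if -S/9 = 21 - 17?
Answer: 138346/5 ≈ 27669.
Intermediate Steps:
S = -36 (S = -9*(21 - 17) = -9*4 = -36)
N(w) = 7/(31 + w)
(N(S) + (-942 - 1*1185))*(-2852 + 2839) = (7/(31 - 36) + (-942 - 1*1185))*(-2852 + 2839) = (7/(-5) + (-942 - 1185))*(-13) = (7*(-⅕) - 2127)*(-13) = (-7/5 - 2127)*(-13) = -10642/5*(-13) = 138346/5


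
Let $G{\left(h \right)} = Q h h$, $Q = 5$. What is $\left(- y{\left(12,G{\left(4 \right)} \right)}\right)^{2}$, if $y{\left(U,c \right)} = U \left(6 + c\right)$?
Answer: $1065024$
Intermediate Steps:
$G{\left(h \right)} = 5 h^{2}$ ($G{\left(h \right)} = 5 h h = 5 h^{2}$)
$\left(- y{\left(12,G{\left(4 \right)} \right)}\right)^{2} = \left(- 12 \left(6 + 5 \cdot 4^{2}\right)\right)^{2} = \left(- 12 \left(6 + 5 \cdot 16\right)\right)^{2} = \left(- 12 \left(6 + 80\right)\right)^{2} = \left(- 12 \cdot 86\right)^{2} = \left(\left(-1\right) 1032\right)^{2} = \left(-1032\right)^{2} = 1065024$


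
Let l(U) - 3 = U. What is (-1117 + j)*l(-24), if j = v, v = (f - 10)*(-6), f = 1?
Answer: 22323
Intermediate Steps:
v = 54 (v = (1 - 10)*(-6) = -9*(-6) = 54)
l(U) = 3 + U
j = 54
(-1117 + j)*l(-24) = (-1117 + 54)*(3 - 24) = -1063*(-21) = 22323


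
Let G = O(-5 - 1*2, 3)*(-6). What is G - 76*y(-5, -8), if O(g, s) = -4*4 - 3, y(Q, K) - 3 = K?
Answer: 494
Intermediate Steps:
y(Q, K) = 3 + K
O(g, s) = -19 (O(g, s) = -16 - 3 = -19)
G = 114 (G = -19*(-6) = 114)
G - 76*y(-5, -8) = 114 - 76*(3 - 8) = 114 - 76*(-5) = 114 + 380 = 494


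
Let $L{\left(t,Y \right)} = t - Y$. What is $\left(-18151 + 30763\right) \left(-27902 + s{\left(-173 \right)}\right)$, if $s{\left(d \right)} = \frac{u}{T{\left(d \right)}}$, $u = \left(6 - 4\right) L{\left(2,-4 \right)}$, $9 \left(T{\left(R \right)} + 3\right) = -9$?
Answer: $-351937860$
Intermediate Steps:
$T{\left(R \right)} = -4$ ($T{\left(R \right)} = -3 + \frac{1}{9} \left(-9\right) = -3 - 1 = -4$)
$u = 12$ ($u = \left(6 - 4\right) \left(2 - -4\right) = 2 \left(2 + 4\right) = 2 \cdot 6 = 12$)
$s{\left(d \right)} = -3$ ($s{\left(d \right)} = \frac{12}{-4} = 12 \left(- \frac{1}{4}\right) = -3$)
$\left(-18151 + 30763\right) \left(-27902 + s{\left(-173 \right)}\right) = \left(-18151 + 30763\right) \left(-27902 - 3\right) = 12612 \left(-27905\right) = -351937860$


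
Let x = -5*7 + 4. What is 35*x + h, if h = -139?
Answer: -1224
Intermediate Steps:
x = -31 (x = -35 + 4 = -31)
35*x + h = 35*(-31) - 139 = -1085 - 139 = -1224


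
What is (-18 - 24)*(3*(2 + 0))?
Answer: -252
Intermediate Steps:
(-18 - 24)*(3*(2 + 0)) = -126*2 = -42*6 = -252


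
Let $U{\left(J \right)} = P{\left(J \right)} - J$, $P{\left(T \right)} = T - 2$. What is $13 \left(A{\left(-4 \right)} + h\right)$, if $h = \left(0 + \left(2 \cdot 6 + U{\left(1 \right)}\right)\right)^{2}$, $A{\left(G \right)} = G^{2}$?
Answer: $1508$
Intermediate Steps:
$P{\left(T \right)} = -2 + T$
$U{\left(J \right)} = -2$ ($U{\left(J \right)} = \left(-2 + J\right) - J = -2$)
$h = 100$ ($h = \left(0 + \left(2 \cdot 6 - 2\right)\right)^{2} = \left(0 + \left(12 - 2\right)\right)^{2} = \left(0 + 10\right)^{2} = 10^{2} = 100$)
$13 \left(A{\left(-4 \right)} + h\right) = 13 \left(\left(-4\right)^{2} + 100\right) = 13 \left(16 + 100\right) = 13 \cdot 116 = 1508$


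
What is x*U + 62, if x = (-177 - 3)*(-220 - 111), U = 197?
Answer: 11737322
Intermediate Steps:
x = 59580 (x = -180*(-331) = 59580)
x*U + 62 = 59580*197 + 62 = 11737260 + 62 = 11737322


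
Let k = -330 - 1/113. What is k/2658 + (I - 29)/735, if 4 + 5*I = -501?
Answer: -4430327/14717346 ≈ -0.30103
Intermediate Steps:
I = -101 (I = -⅘ + (⅕)*(-501) = -⅘ - 501/5 = -101)
k = -37291/113 (k = -330 - 1*1/113 = -330 - 1/113 = -37291/113 ≈ -330.01)
k/2658 + (I - 29)/735 = -37291/113/2658 + (-101 - 29)/735 = -37291/113*1/2658 - 130*1/735 = -37291/300354 - 26/147 = -4430327/14717346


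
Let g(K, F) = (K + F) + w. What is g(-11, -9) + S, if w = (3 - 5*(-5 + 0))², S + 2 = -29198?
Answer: -28436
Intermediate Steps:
S = -29200 (S = -2 - 29198 = -29200)
w = 784 (w = (3 - 5*(-5))² = (3 + 25)² = 28² = 784)
g(K, F) = 784 + F + K (g(K, F) = (K + F) + 784 = (F + K) + 784 = 784 + F + K)
g(-11, -9) + S = (784 - 9 - 11) - 29200 = 764 - 29200 = -28436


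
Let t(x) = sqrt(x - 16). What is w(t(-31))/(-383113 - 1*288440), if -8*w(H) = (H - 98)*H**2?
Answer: 2303/2686212 - 47*I*sqrt(47)/5372424 ≈ 0.00085734 - 5.9976e-5*I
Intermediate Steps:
t(x) = sqrt(-16 + x)
w(H) = -H**2*(-98 + H)/8 (w(H) = -(H - 98)*H**2/8 = -(-98 + H)*H**2/8 = -H**2*(-98 + H)/8)
w(t(-31))/(-383113 - 1*288440) = ((sqrt(-16 - 31))**2*(98 - sqrt(-16 - 31))/8)/(-383113 - 1*288440) = ((sqrt(-47))**2*(98 - sqrt(-47))/8)/(-383113 - 288440) = ((I*sqrt(47))**2*(98 - I*sqrt(47))/8)/(-671553) = ((1/8)*(-47)*(98 - I*sqrt(47)))*(-1/671553) = (-2303/4 + 47*I*sqrt(47)/8)*(-1/671553) = 2303/2686212 - 47*I*sqrt(47)/5372424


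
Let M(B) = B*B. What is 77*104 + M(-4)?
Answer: 8024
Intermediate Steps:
M(B) = B**2
77*104 + M(-4) = 77*104 + (-4)**2 = 8008 + 16 = 8024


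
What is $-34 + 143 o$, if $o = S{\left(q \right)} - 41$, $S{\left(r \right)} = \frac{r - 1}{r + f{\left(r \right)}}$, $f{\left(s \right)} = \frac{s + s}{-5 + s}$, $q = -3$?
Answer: $- \frac{50785}{9} \approx -5642.8$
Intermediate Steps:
$f{\left(s \right)} = \frac{2 s}{-5 + s}$
$S{\left(r \right)} = \frac{-1 + r}{r + \frac{2 r}{-5 + r}}$ ($S{\left(r \right)} = \frac{r - 1}{r + \frac{2 r}{-5 + r}} = \frac{-1 + r}{r + \frac{2 r}{-5 + r}}$)
$o = - \frac{353}{9}$ ($o = \frac{\left(-1 - 3\right) \left(-5 - 3\right)}{\left(-3\right) \left(-3 - 3\right)} - 41 = \left(- \frac{1}{3}\right) \frac{1}{-6} \left(-4\right) \left(-8\right) - 41 = \left(- \frac{1}{3}\right) \left(- \frac{1}{6}\right) \left(-4\right) \left(-8\right) - 41 = \frac{16}{9} - 41 = - \frac{353}{9} \approx -39.222$)
$-34 + 143 o = -34 + 143 \left(- \frac{353}{9}\right) = -34 - \frac{50479}{9} = - \frac{50785}{9}$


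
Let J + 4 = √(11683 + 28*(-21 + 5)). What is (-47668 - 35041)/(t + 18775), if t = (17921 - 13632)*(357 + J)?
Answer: -126775693528/2142777636829 + 354738901*√11235/2142777636829 ≈ -0.041617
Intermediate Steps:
J = -4 + √11235 (J = -4 + √(11683 + 28*(-21 + 5)) = -4 + √(11683 + 28*(-16)) = -4 + √(11683 - 448) = -4 + √11235 ≈ 102.00)
t = 1514017 + 4289*√11235 (t = (17921 - 13632)*(357 + (-4 + √11235)) = 4289*(353 + √11235) = 1514017 + 4289*√11235 ≈ 1.9686e+6)
(-47668 - 35041)/(t + 18775) = (-47668 - 35041)/((1514017 + 4289*√11235) + 18775) = -82709/(1532792 + 4289*√11235)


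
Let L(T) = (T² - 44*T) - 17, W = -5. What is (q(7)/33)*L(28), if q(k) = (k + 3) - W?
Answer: -2325/11 ≈ -211.36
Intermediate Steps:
q(k) = 8 + k (q(k) = (k + 3) - 1*(-5) = (3 + k) + 5 = 8 + k)
L(T) = -17 + T² - 44*T
(q(7)/33)*L(28) = ((8 + 7)/33)*(-17 + 28² - 44*28) = (15*(1/33))*(-17 + 784 - 1232) = (5/11)*(-465) = -2325/11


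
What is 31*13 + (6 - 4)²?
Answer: 407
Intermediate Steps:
31*13 + (6 - 4)² = 403 + 2² = 403 + 4 = 407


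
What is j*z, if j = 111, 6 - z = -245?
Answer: 27861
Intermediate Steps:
z = 251 (z = 6 - 1*(-245) = 6 + 245 = 251)
j*z = 111*251 = 27861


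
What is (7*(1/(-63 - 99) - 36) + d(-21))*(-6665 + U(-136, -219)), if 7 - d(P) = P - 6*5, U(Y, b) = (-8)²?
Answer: 207502435/162 ≈ 1.2809e+6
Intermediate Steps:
U(Y, b) = 64
d(P) = 37 - P (d(P) = 7 - (P - 6*5) = 7 - (P - 30) = 7 - (-30 + P) = 7 + (30 - P) = 37 - P)
(7*(1/(-63 - 99) - 36) + d(-21))*(-6665 + U(-136, -219)) = (7*(1/(-63 - 99) - 36) + (37 - 1*(-21)))*(-6665 + 64) = (7*(1/(-162) - 36) + (37 + 21))*(-6601) = (7*(-1/162 - 36) + 58)*(-6601) = (7*(-5833/162) + 58)*(-6601) = (-40831/162 + 58)*(-6601) = -31435/162*(-6601) = 207502435/162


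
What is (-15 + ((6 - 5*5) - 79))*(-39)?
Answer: 4407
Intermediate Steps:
(-15 + ((6 - 5*5) - 79))*(-39) = (-15 + ((6 - 25) - 79))*(-39) = (-15 + (-19 - 79))*(-39) = (-15 - 98)*(-39) = -113*(-39) = 4407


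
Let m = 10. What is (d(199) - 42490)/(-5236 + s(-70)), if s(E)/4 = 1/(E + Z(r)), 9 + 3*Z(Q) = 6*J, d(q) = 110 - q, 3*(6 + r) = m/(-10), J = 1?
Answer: 1007703/123920 ≈ 8.1319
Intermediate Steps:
r = -19/3 (r = -6 + (10/(-10))/3 = -6 + (10*(-⅒))/3 = -6 + (⅓)*(-1) = -6 - ⅓ = -19/3 ≈ -6.3333)
Z(Q) = -1 (Z(Q) = -3 + (6*1)/3 = -3 + (⅓)*6 = -3 + 2 = -1)
s(E) = 4/(-1 + E) (s(E) = 4/(E - 1) = 4/(-1 + E))
(d(199) - 42490)/(-5236 + s(-70)) = ((110 - 1*199) - 42490)/(-5236 + 4/(-1 - 70)) = ((110 - 199) - 42490)/(-5236 + 4/(-71)) = (-89 - 42490)/(-5236 + 4*(-1/71)) = -42579/(-5236 - 4/71) = -42579/(-371760/71) = -42579*(-71/371760) = 1007703/123920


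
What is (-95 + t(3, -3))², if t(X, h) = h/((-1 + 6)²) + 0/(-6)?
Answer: 5654884/625 ≈ 9047.8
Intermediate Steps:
t(X, h) = h/25 (t(X, h) = h/(5²) + 0*(-⅙) = h/25 + 0 = h/25)
(-95 + t(3, -3))² = (-95 + (1/25)*(-3))² = (-95 - 3/25)² = (-2378/25)² = 5654884/625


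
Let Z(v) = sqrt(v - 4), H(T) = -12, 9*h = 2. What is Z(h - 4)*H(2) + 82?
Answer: 82 - 4*I*sqrt(70) ≈ 82.0 - 33.466*I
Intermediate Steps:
h = 2/9 (h = (1/9)*2 = 2/9 ≈ 0.22222)
Z(v) = sqrt(-4 + v)
Z(h - 4)*H(2) + 82 = sqrt(-4 + (2/9 - 4))*(-12) + 82 = sqrt(-4 - 34/9)*(-12) + 82 = sqrt(-70/9)*(-12) + 82 = (I*sqrt(70)/3)*(-12) + 82 = -4*I*sqrt(70) + 82 = 82 - 4*I*sqrt(70)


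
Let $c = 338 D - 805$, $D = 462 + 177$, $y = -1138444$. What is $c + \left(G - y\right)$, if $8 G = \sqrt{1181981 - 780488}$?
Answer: $1353621 + \frac{\sqrt{401493}}{8} \approx 1.3537 \cdot 10^{6}$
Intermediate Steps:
$G = \frac{\sqrt{401493}}{8}$ ($G = \frac{\sqrt{1181981 - 780488}}{8} = \frac{\sqrt{401493}}{8} \approx 79.204$)
$D = 639$
$c = 215177$ ($c = 338 \cdot 639 - 805 = 215982 - 805 = 215177$)
$c + \left(G - y\right) = 215177 + \left(\frac{\sqrt{401493}}{8} - -1138444\right) = 215177 + \left(\frac{\sqrt{401493}}{8} + 1138444\right) = 215177 + \left(1138444 + \frac{\sqrt{401493}}{8}\right) = 1353621 + \frac{\sqrt{401493}}{8}$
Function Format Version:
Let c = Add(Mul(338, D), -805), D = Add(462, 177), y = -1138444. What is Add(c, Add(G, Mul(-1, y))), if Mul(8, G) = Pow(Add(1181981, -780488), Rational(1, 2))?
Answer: Add(1353621, Mul(Rational(1, 8), Pow(401493, Rational(1, 2)))) ≈ 1.3537e+6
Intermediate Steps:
G = Mul(Rational(1, 8), Pow(401493, Rational(1, 2))) (G = Mul(Rational(1, 8), Pow(Add(1181981, -780488), Rational(1, 2))) = Mul(Rational(1, 8), Pow(401493, Rational(1, 2))) ≈ 79.204)
D = 639
c = 215177 (c = Add(Mul(338, 639), -805) = Add(215982, -805) = 215177)
Add(c, Add(G, Mul(-1, y))) = Add(215177, Add(Mul(Rational(1, 8), Pow(401493, Rational(1, 2))), Mul(-1, -1138444))) = Add(215177, Add(Mul(Rational(1, 8), Pow(401493, Rational(1, 2))), 1138444)) = Add(215177, Add(1138444, Mul(Rational(1, 8), Pow(401493, Rational(1, 2))))) = Add(1353621, Mul(Rational(1, 8), Pow(401493, Rational(1, 2))))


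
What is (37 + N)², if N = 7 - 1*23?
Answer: 441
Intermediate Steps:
N = -16 (N = 7 - 23 = -16)
(37 + N)² = (37 - 16)² = 21² = 441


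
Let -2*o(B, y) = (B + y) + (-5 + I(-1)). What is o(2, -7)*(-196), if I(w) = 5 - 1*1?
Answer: -588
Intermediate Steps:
I(w) = 4 (I(w) = 5 - 1 = 4)
o(B, y) = ½ - B/2 - y/2 (o(B, y) = -((B + y) + (-5 + 4))/2 = -((B + y) - 1)/2 = -(-1 + B + y)/2 = ½ - B/2 - y/2)
o(2, -7)*(-196) = (½ - ½*2 - ½*(-7))*(-196) = (½ - 1 + 7/2)*(-196) = 3*(-196) = -588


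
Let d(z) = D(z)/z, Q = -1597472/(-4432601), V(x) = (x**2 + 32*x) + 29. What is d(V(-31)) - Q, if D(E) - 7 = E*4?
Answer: 1237657/8865202 ≈ 0.13961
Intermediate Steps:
V(x) = 29 + x**2 + 32*x
D(E) = 7 + 4*E (D(E) = 7 + E*4 = 7 + 4*E)
Q = 1597472/4432601 (Q = -1597472*(-1/4432601) = 1597472/4432601 ≈ 0.36039)
d(z) = (7 + 4*z)/z
d(V(-31)) - Q = (4 + 7/(29 + (-31)**2 + 32*(-31))) - 1*1597472/4432601 = (4 + 7/(29 + 961 - 992)) - 1597472/4432601 = (4 + 7/(-2)) - 1597472/4432601 = (4 + 7*(-1/2)) - 1597472/4432601 = (4 - 7/2) - 1597472/4432601 = 1/2 - 1597472/4432601 = 1237657/8865202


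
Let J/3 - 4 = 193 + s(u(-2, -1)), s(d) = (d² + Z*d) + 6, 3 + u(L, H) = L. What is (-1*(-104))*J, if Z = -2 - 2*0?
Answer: 74256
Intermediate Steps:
Z = -2 (Z = -2 + 0 = -2)
u(L, H) = -3 + L
s(d) = 6 + d² - 2*d (s(d) = (d² - 2*d) + 6 = 6 + d² - 2*d)
J = 714 (J = 12 + 3*(193 + (6 + (-3 - 2)² - 2*(-3 - 2))) = 12 + 3*(193 + (6 + (-5)² - 2*(-5))) = 12 + 3*(193 + (6 + 25 + 10)) = 12 + 3*(193 + 41) = 12 + 3*234 = 12 + 702 = 714)
(-1*(-104))*J = -1*(-104)*714 = 104*714 = 74256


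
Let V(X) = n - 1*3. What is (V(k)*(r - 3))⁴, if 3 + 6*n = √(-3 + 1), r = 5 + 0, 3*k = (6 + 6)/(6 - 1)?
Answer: (21 - I*√2)⁴/81 ≈ 2335.7 - 643.83*I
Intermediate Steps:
k = ⅘ (k = ((6 + 6)/(6 - 1))/3 = (12/5)/3 = (12*(⅕))/3 = (⅓)*(12/5) = ⅘ ≈ 0.80000)
r = 5
n = -½ + I*√2/6 (n = -½ + √(-3 + 1)/6 = -½ + √(-2)/6 = -½ + (I*√2)/6 = -½ + I*√2/6 ≈ -0.5 + 0.2357*I)
V(X) = -7/2 + I*√2/6 (V(X) = (-½ + I*√2/6) - 1*3 = (-½ + I*√2/6) - 3 = -7/2 + I*√2/6)
(V(k)*(r - 3))⁴ = ((-7/2 + I*√2/6)*(5 - 3))⁴ = ((-7/2 + I*√2/6)*2)⁴ = (-7 + I*√2/3)⁴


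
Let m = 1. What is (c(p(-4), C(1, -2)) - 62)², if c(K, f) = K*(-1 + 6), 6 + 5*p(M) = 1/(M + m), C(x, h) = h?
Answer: 42025/9 ≈ 4669.4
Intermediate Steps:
p(M) = -6/5 + 1/(5*(1 + M)) (p(M) = -6/5 + 1/(5*(M + 1)) = -6/5 + 1/(5*(1 + M)))
c(K, f) = 5*K (c(K, f) = K*5 = 5*K)
(c(p(-4), C(1, -2)) - 62)² = (5*((-5 - 6*(-4))/(5*(1 - 4))) - 62)² = (5*((⅕)*(-5 + 24)/(-3)) - 62)² = (5*((⅕)*(-⅓)*19) - 62)² = (5*(-19/15) - 62)² = (-19/3 - 62)² = (-205/3)² = 42025/9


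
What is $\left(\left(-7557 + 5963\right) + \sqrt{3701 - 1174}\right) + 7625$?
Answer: $6031 + 19 \sqrt{7} \approx 6081.3$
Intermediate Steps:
$\left(\left(-7557 + 5963\right) + \sqrt{3701 - 1174}\right) + 7625 = \left(-1594 + \sqrt{2527}\right) + 7625 = \left(-1594 + 19 \sqrt{7}\right) + 7625 = 6031 + 19 \sqrt{7}$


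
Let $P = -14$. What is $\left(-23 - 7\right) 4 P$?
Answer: $1680$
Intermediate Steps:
$\left(-23 - 7\right) 4 P = \left(-23 - 7\right) 4 \left(-14\right) = \left(-30\right) 4 \left(-14\right) = \left(-120\right) \left(-14\right) = 1680$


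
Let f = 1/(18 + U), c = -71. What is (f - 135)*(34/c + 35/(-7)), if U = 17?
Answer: 1837636/2485 ≈ 739.49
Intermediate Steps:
f = 1/35 (f = 1/(18 + 17) = 1/35 ≈ 0.028571)
(f - 135)*(34/c + 35/(-7)) = (1/35 - 135)*(34/(-71) + 35/(-7)) = -4724*(34*(-1/71) + 35*(-⅐))/35 = -4724*(-34/71 - 5)/35 = -4724/35*(-389/71) = 1837636/2485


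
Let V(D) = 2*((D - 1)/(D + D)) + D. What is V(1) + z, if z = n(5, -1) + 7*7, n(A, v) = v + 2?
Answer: 51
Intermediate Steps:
n(A, v) = 2 + v
V(D) = D + (-1 + D)/D (V(D) = 2*((-1 + D)/((2*D))) + D = 2*((-1 + D)*(1/(2*D))) + D = 2*((-1 + D)/(2*D)) + D = (-1 + D)/D + D = D + (-1 + D)/D)
z = 50 (z = (2 - 1) + 7*7 = 1 + 49 = 50)
V(1) + z = (1 + 1 - 1/1) + 50 = (1 + 1 - 1*1) + 50 = (1 + 1 - 1) + 50 = 1 + 50 = 51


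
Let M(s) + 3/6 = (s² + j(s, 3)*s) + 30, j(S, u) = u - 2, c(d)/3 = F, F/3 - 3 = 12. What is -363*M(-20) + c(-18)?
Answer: -297027/2 ≈ -1.4851e+5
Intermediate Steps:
F = 45 (F = 9 + 3*12 = 9 + 36 = 45)
c(d) = 135 (c(d) = 3*45 = 135)
j(S, u) = -2 + u
M(s) = 59/2 + s + s² (M(s) = -½ + ((s² + (-2 + 3)*s) + 30) = -½ + ((s² + 1*s) + 30) = -½ + ((s² + s) + 30) = -½ + ((s + s²) + 30) = -½ + (30 + s + s²) = 59/2 + s + s²)
-363*M(-20) + c(-18) = -363*(59/2 - 20 + (-20)²) + 135 = -363*(59/2 - 20 + 400) + 135 = -363*819/2 + 135 = -297297/2 + 135 = -297027/2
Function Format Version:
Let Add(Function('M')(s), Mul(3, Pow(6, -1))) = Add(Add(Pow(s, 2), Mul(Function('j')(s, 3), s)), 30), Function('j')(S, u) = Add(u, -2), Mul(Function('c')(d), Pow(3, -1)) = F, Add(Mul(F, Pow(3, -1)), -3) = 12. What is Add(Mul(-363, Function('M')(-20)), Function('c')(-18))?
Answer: Rational(-297027, 2) ≈ -1.4851e+5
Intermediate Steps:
F = 45 (F = Add(9, Mul(3, 12)) = Add(9, 36) = 45)
Function('c')(d) = 135 (Function('c')(d) = Mul(3, 45) = 135)
Function('j')(S, u) = Add(-2, u)
Function('M')(s) = Add(Rational(59, 2), s, Pow(s, 2)) (Function('M')(s) = Add(Rational(-1, 2), Add(Add(Pow(s, 2), Mul(Add(-2, 3), s)), 30)) = Add(Rational(-1, 2), Add(Add(Pow(s, 2), Mul(1, s)), 30)) = Add(Rational(-1, 2), Add(Add(Pow(s, 2), s), 30)) = Add(Rational(-1, 2), Add(Add(s, Pow(s, 2)), 30)) = Add(Rational(-1, 2), Add(30, s, Pow(s, 2))) = Add(Rational(59, 2), s, Pow(s, 2)))
Add(Mul(-363, Function('M')(-20)), Function('c')(-18)) = Add(Mul(-363, Add(Rational(59, 2), -20, Pow(-20, 2))), 135) = Add(Mul(-363, Add(Rational(59, 2), -20, 400)), 135) = Add(Mul(-363, Rational(819, 2)), 135) = Add(Rational(-297297, 2), 135) = Rational(-297027, 2)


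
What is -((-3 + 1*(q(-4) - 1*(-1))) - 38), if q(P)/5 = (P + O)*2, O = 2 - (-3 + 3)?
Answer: 60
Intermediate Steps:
O = 2 (O = 2 - 1*0 = 2 + 0 = 2)
q(P) = 20 + 10*P (q(P) = 5*((P + 2)*2) = 5*((2 + P)*2) = 5*(4 + 2*P) = 20 + 10*P)
-((-3 + 1*(q(-4) - 1*(-1))) - 38) = -((-3 + 1*((20 + 10*(-4)) - 1*(-1))) - 38) = -((-3 + 1*((20 - 40) + 1)) - 38) = -((-3 + 1*(-20 + 1)) - 38) = -((-3 + 1*(-19)) - 38) = -((-3 - 19) - 38) = -(-22 - 38) = -1*(-60) = 60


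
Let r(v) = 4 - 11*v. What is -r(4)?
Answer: 40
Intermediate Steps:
r(v) = 4 - 11*v
-r(4) = -(4 - 11*4) = -(4 - 44) = -1*(-40) = 40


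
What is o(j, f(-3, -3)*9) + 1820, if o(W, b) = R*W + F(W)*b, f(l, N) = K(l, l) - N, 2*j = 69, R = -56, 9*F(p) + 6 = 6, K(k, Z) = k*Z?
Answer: -112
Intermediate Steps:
K(k, Z) = Z*k
F(p) = 0 (F(p) = -⅔ + (⅑)*6 = -⅔ + ⅔ = 0)
j = 69/2 (j = (½)*69 = 69/2 ≈ 34.500)
f(l, N) = l² - N (f(l, N) = l*l - N = l² - N)
o(W, b) = -56*W (o(W, b) = -56*W + 0*b = -56*W + 0 = -56*W)
o(j, f(-3, -3)*9) + 1820 = -56*69/2 + 1820 = -1932 + 1820 = -112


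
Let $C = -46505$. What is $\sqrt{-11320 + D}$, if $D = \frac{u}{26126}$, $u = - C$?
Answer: $\frac{9 i \sqrt{95375967490}}{26126} \approx 106.39 i$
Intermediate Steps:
$u = 46505$ ($u = \left(-1\right) \left(-46505\right) = 46505$)
$D = \frac{46505}{26126} \approx 1.78$
$\sqrt{-11320 + D} = \sqrt{-11320 + \frac{46505}{26126}} = \sqrt{- \frac{295699815}{26126}} = \frac{9 i \sqrt{95375967490}}{26126}$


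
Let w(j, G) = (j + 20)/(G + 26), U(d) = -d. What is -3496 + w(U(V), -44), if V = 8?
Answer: -10490/3 ≈ -3496.7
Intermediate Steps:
w(j, G) = (20 + j)/(26 + G)
-3496 + w(U(V), -44) = -3496 + (20 - 1*8)/(26 - 44) = -3496 + (20 - 8)/(-18) = -3496 - 1/18*12 = -3496 - 2/3 = -10490/3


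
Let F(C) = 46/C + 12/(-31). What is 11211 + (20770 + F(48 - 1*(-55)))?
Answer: 102115523/3193 ≈ 31981.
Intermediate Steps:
F(C) = -12/31 + 46/C (F(C) = 46/C + 12*(-1/31) = 46/C - 12/31 = -12/31 + 46/C)
11211 + (20770 + F(48 - 1*(-55))) = 11211 + (20770 + (-12/31 + 46/(48 - 1*(-55)))) = 11211 + (20770 + (-12/31 + 46/(48 + 55))) = 11211 + (20770 + (-12/31 + 46/103)) = 11211 + (20770 + 190/3193) = 11211 + 66318800/3193 = 102115523/3193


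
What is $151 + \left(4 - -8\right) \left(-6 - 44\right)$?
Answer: $-449$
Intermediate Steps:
$151 + \left(4 - -8\right) \left(-6 - 44\right) = 151 + \left(4 + 8\right) \left(-50\right) = 151 + 12 \left(-50\right) = 151 - 600 = -449$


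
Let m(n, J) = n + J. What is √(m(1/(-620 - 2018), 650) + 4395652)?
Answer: 5*√1223762362106/2638 ≈ 2096.7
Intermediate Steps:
m(n, J) = J + n
√(m(1/(-620 - 2018), 650) + 4395652) = √((650 + 1/(-620 - 2018)) + 4395652) = √((650 + 1/(-2638)) + 4395652) = √((650 - 1/2638) + 4395652) = √(1714699/2638 + 4395652) = √(11597444675/2638) = 5*√1223762362106/2638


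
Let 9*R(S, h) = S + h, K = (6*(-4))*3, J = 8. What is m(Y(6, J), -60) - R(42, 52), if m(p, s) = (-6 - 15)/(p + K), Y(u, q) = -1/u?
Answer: -39568/3897 ≈ -10.153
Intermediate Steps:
K = -72 (K = -24*3 = -72)
m(p, s) = -21/(-72 + p) (m(p, s) = (-6 - 15)/(p - 72) = -21/(-72 + p))
R(S, h) = S/9 + h/9 (R(S, h) = (S + h)/9 = S/9 + h/9)
m(Y(6, J), -60) - R(42, 52) = -21/(-72 - 1/6) - ((1/9)*42 + (1/9)*52) = -21/(-72 - 1*1/6) - (14/3 + 52/9) = -21/(-72 - 1/6) - 1*94/9 = -21/(-433/6) - 94/9 = -21*(-6/433) - 94/9 = 126/433 - 94/9 = -39568/3897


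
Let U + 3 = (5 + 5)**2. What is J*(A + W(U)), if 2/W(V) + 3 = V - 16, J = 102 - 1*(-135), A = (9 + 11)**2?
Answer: 1232479/13 ≈ 94806.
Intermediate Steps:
U = 97 (U = -3 + (5 + 5)**2 = -3 + 10**2 = -3 + 100 = 97)
A = 400 (A = 20**2 = 400)
J = 237 (J = 102 + 135 = 237)
W(V) = 2/(-19 + V) (W(V) = 2/(-3 + (V - 16)) = 2/(-3 + (-16 + V)) = 2/(-19 + V))
J*(A + W(U)) = 237*(400 + 2/(-19 + 97)) = 237*(400 + 2/78) = 237*(400 + 2*(1/78)) = 237*(400 + 1/39) = 237*(15601/39) = 1232479/13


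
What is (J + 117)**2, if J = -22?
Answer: 9025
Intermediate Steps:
(J + 117)**2 = (-22 + 117)**2 = 95**2 = 9025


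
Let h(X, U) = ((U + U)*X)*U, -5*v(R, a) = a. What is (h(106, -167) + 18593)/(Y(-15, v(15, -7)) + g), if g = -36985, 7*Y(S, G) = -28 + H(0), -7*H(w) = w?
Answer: -5931061/36989 ≈ -160.35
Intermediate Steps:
v(R, a) = -a/5
H(w) = -w/7
h(X, U) = 2*X*U² (h(X, U) = ((2*U)*X)*U = (2*U*X)*U = 2*X*U²)
Y(S, G) = -4 (Y(S, G) = (-28 - ⅐*0)/7 = (-28 + 0)/7 = (⅐)*(-28) = -4)
(h(106, -167) + 18593)/(Y(-15, v(15, -7)) + g) = (2*106*(-167)² + 18593)/(-4 - 36985) = (2*106*27889 + 18593)/(-36989) = (5912468 + 18593)*(-1/36989) = 5931061*(-1/36989) = -5931061/36989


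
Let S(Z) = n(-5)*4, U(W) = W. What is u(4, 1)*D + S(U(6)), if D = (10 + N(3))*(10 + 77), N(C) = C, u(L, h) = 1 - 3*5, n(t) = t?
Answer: -15854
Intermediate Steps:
u(L, h) = -14 (u(L, h) = 1 - 15 = -14)
S(Z) = -20 (S(Z) = -5*4 = -20)
D = 1131 (D = (10 + 3)*(10 + 77) = 13*87 = 1131)
u(4, 1)*D + S(U(6)) = -14*1131 - 20 = -15834 - 20 = -15854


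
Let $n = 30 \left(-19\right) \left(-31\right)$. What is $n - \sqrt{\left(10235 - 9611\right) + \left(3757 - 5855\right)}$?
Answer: $17670 - i \sqrt{1474} \approx 17670.0 - 38.393 i$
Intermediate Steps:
$n = 17670$ ($n = \left(-570\right) \left(-31\right) = 17670$)
$n - \sqrt{\left(10235 - 9611\right) + \left(3757 - 5855\right)} = 17670 - \sqrt{\left(10235 - 9611\right) + \left(3757 - 5855\right)} = 17670 - \sqrt{624 - 2098} = 17670 - \sqrt{-1474} = 17670 - i \sqrt{1474}$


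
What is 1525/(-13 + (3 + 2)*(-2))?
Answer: -1525/23 ≈ -66.304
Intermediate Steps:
1525/(-13 + (3 + 2)*(-2)) = 1525/(-13 + 5*(-2)) = 1525/(-13 - 10) = 1525/(-23) = -1/23*1525 = -1525/23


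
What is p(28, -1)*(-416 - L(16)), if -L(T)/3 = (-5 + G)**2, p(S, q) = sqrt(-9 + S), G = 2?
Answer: -389*sqrt(19) ≈ -1695.6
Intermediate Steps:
L(T) = -27 (L(T) = -3*(-5 + 2)**2 = -3*(-3)**2 = -3*9 = -27)
p(28, -1)*(-416 - L(16)) = sqrt(-9 + 28)*(-416 - 1*(-27)) = sqrt(19)*(-416 + 27) = sqrt(19)*(-389) = -389*sqrt(19)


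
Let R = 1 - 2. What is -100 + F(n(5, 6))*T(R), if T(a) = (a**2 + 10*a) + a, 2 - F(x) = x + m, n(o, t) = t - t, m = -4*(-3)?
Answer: 0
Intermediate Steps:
R = -1
m = 12
n(o, t) = 0
F(x) = -10 - x (F(x) = 2 - (x + 12) = 2 - (12 + x) = 2 + (-12 - x) = -10 - x)
T(a) = a**2 + 11*a
-100 + F(n(5, 6))*T(R) = -100 + (-10 - 1*0)*(-(11 - 1)) = -100 + (-10 + 0)*(-1*10) = -100 - 10*(-10) = -100 + 100 = 0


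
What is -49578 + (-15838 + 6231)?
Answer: -59185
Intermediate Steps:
-49578 + (-15838 + 6231) = -49578 - 9607 = -59185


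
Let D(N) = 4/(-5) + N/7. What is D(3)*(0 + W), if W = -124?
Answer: 1612/35 ≈ 46.057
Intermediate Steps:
D(N) = -⅘ + N/7 (D(N) = 4*(-⅕) + N*(⅐) = -⅘ + N/7)
D(3)*(0 + W) = (-⅘ + (⅐)*3)*(0 - 124) = (-⅘ + 3/7)*(-124) = -13/35*(-124) = 1612/35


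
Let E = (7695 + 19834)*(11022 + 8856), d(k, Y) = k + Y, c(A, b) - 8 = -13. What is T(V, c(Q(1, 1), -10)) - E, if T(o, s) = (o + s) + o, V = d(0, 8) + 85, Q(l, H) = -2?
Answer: -547221281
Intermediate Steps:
c(A, b) = -5 (c(A, b) = 8 - 13 = -5)
d(k, Y) = Y + k
V = 93 (V = (8 + 0) + 85 = 8 + 85 = 93)
T(o, s) = s + 2*o
E = 547221462 (E = 27529*19878 = 547221462)
T(V, c(Q(1, 1), -10)) - E = (-5 + 2*93) - 1*547221462 = (-5 + 186) - 547221462 = 181 - 547221462 = -547221281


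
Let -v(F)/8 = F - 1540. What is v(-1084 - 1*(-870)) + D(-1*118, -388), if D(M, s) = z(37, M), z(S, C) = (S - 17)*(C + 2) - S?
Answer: 11675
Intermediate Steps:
z(S, C) = -S + (-17 + S)*(2 + C) (z(S, C) = (-17 + S)*(2 + C) - S = -S + (-17 + S)*(2 + C))
D(M, s) = 3 + 20*M (D(M, s) = -34 + 37 - 17*M + M*37 = -34 + 37 - 17*M + 37*M = 3 + 20*M)
v(F) = 12320 - 8*F (v(F) = -8*(F - 1540) = -8*(-1540 + F) = 12320 - 8*F)
v(-1084 - 1*(-870)) + D(-1*118, -388) = (12320 - 8*(-1084 - 1*(-870))) + (3 + 20*(-1*118)) = (12320 - 8*(-1084 + 870)) + (3 + 20*(-118)) = (12320 - 8*(-214)) + (3 - 2360) = (12320 + 1712) - 2357 = 14032 - 2357 = 11675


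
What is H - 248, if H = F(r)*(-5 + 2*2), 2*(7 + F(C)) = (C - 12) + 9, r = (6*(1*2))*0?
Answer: -479/2 ≈ -239.50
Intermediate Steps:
r = 0 (r = (6*2)*0 = 12*0 = 0)
F(C) = -17/2 + C/2 (F(C) = -7 + ((C - 12) + 9)/2 = -7 + ((-12 + C) + 9)/2 = -7 + (-3 + C)/2 = -7 + (-3/2 + C/2) = -17/2 + C/2)
H = 17/2 (H = (-17/2 + (½)*0)*(-5 + 2*2) = (-17/2 + 0)*(-5 + 4) = -17/2*(-1) = 17/2 ≈ 8.5000)
H - 248 = 17/2 - 248 = -479/2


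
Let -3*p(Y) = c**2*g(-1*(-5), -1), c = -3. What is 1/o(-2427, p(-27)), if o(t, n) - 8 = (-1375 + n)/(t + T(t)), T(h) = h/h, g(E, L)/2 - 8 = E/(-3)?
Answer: 2426/20821 ≈ 0.11652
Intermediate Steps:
g(E, L) = 16 - 2*E/3 (g(E, L) = 16 + 2*(E/(-3)) = 16 + 2*(E*(-1/3)) = 16 + 2*(-E/3) = 16 - 2*E/3)
T(h) = 1
p(Y) = -38 (p(Y) = -(-3)**2*(16 - (-2)*(-5)/3)/3 = -3*(16 - 2/3*5) = -3*(16 - 10/3) = -3*38/3 = -1/3*114 = -38)
o(t, n) = 8 + (-1375 + n)/(1 + t) (o(t, n) = 8 + (-1375 + n)/(t + 1) = 8 + (-1375 + n)/(1 + t))
1/o(-2427, p(-27)) = 1/((-1367 - 38 + 8*(-2427))/(1 - 2427)) = 1/((-1367 - 38 - 19416)/(-2426)) = 1/(-1/2426*(-20821)) = 1/(20821/2426) = 2426/20821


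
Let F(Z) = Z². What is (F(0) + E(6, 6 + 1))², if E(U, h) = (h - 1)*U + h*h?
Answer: 7225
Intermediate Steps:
E(U, h) = h² + U*(-1 + h) (E(U, h) = (-1 + h)*U + h² = U*(-1 + h) + h² = h² + U*(-1 + h))
(F(0) + E(6, 6 + 1))² = (0² + ((6 + 1)² - 1*6 + 6*(6 + 1)))² = (0 + (7² - 6 + 6*7))² = (0 + (49 - 6 + 42))² = (0 + 85)² = 85² = 7225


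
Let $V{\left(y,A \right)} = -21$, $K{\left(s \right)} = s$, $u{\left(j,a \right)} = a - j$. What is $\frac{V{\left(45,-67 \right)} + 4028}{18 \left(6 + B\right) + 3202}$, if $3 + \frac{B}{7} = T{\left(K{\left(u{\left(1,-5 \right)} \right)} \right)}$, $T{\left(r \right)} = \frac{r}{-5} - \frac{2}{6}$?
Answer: $\frac{20035}{15206} \approx 1.3176$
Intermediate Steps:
$T{\left(r \right)} = - \frac{1}{3} - \frac{r}{5}$ ($T{\left(r \right)} = r \left(- \frac{1}{5}\right) - \frac{1}{3} = - \frac{r}{5} - \frac{1}{3} = - \frac{1}{3} - \frac{r}{5}$)
$B = - \frac{224}{15}$ ($B = -21 + 7 \left(- \frac{1}{3} - \frac{-5 - 1}{5}\right) = -21 + 7 \left(- \frac{1}{3} - - \frac{6}{5}\right) = -21 + 7 \left(- \frac{1}{3} + \frac{6}{5}\right) = -21 + 7 \cdot \frac{13}{15} = -21 + \frac{91}{15} = - \frac{224}{15} \approx -14.933$)
$\frac{V{\left(45,-67 \right)} + 4028}{18 \left(6 + B\right) + 3202} = \frac{-21 + 4028}{18 \left(6 - \frac{224}{15}\right) + 3202} = \frac{4007}{18 \left(- \frac{134}{15}\right) + 3202} = \frac{4007}{- \frac{804}{5} + 3202} = \frac{4007}{\frac{15206}{5}} = 4007 \cdot \frac{5}{15206} = \frac{20035}{15206}$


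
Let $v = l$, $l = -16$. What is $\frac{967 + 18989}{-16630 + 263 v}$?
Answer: $- \frac{3326}{3473} \approx -0.95767$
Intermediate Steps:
$v = -16$
$\frac{967 + 18989}{-16630 + 263 v} = \frac{967 + 18989}{-16630 + 263 \left(-16\right)} = \frac{19956}{-16630 - 4208} = \frac{19956}{-20838} = 19956 \left(- \frac{1}{20838}\right) = - \frac{3326}{3473}$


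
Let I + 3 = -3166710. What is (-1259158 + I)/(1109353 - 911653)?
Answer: -4425871/197700 ≈ -22.387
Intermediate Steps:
I = -3166713 (I = -3 - 3166710 = -3166713)
(-1259158 + I)/(1109353 - 911653) = (-1259158 - 3166713)/(1109353 - 911653) = -4425871/197700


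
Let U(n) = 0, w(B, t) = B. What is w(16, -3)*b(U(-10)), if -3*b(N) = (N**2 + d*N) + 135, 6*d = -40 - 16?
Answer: -720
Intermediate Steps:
d = -28/3 (d = (-40 - 16)/6 = (1/6)*(-56) = -28/3 ≈ -9.3333)
b(N) = -45 - N**2/3 + 28*N/9 (b(N) = -((N**2 - 28*N/3) + 135)/3 = -(135 + N**2 - 28*N/3)/3 = -45 - N**2/3 + 28*N/9)
w(16, -3)*b(U(-10)) = 16*(-45 - 1/3*0**2 + (28/9)*0) = 16*(-45 - 1/3*0 + 0) = 16*(-45 + 0 + 0) = 16*(-45) = -720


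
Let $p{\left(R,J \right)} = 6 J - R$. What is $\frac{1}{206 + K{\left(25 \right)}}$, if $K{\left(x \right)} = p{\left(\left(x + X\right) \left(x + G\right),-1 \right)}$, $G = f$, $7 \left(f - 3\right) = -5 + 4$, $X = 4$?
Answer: $- \frac{7}{4255} \approx -0.0016451$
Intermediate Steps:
$f = \frac{20}{7}$ ($f = 3 + \frac{-5 + 4}{7} = 3 + \frac{1}{7} \left(-1\right) = 3 - \frac{1}{7} = \frac{20}{7} \approx 2.8571$)
$G = \frac{20}{7} \approx 2.8571$
$p{\left(R,J \right)} = - R + 6 J$
$K{\left(x \right)} = -6 - \left(4 + x\right) \left(\frac{20}{7} + x\right)$ ($K{\left(x \right)} = - \left(x + 4\right) \left(x + \frac{20}{7}\right) + 6 \left(-1\right) = - \left(4 + x\right) \left(\frac{20}{7} + x\right) - 6 = -6 - \left(4 + x\right) \left(\frac{20}{7} + x\right)$)
$\frac{1}{206 + K{\left(25 \right)}} = \frac{1}{206 - \frac{5697}{7}} = \frac{1}{- \frac{4255}{7}} = - \frac{7}{4255}$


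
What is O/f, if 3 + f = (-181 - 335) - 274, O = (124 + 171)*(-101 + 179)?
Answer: -1770/61 ≈ -29.016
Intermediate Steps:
O = 23010 (O = 295*78 = 23010)
f = -793 (f = -3 + ((-181 - 335) - 274) = -3 + (-516 - 274) = -3 - 790 = -793)
O/f = 23010/(-793) = 23010*(-1/793) = -1770/61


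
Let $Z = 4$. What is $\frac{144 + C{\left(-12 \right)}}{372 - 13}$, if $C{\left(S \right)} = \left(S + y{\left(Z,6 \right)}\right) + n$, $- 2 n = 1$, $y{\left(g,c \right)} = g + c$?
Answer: $\frac{283}{718} \approx 0.39415$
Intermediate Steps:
$y{\left(g,c \right)} = c + g$
$n = - \frac{1}{2}$ ($n = \left(- \frac{1}{2}\right) 1 = - \frac{1}{2} \approx -0.5$)
$C{\left(S \right)} = \frac{19}{2} + S$ ($C{\left(S \right)} = \left(S + \left(6 + 4\right)\right) - \frac{1}{2} = \left(S + 10\right) - \frac{1}{2} = \left(10 + S\right) - \frac{1}{2} = \frac{19}{2} + S$)
$\frac{144 + C{\left(-12 \right)}}{372 - 13} = \frac{144 + \left(\frac{19}{2} - 12\right)}{372 - 13} = \frac{144 - \frac{5}{2}}{359} = \frac{283}{2} \cdot \frac{1}{359} = \frac{283}{718}$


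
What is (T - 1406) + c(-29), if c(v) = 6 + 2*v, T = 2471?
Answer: 1013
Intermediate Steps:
(T - 1406) + c(-29) = (2471 - 1406) + (6 + 2*(-29)) = 1065 + (6 - 58) = 1065 - 52 = 1013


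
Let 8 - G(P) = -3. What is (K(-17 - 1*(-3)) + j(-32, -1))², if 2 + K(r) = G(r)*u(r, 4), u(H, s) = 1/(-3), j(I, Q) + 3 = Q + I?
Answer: 15625/9 ≈ 1736.1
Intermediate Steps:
G(P) = 11 (G(P) = 8 - 1*(-3) = 8 + 3 = 11)
j(I, Q) = -3 + I + Q (j(I, Q) = -3 + (Q + I) = -3 + (I + Q) = -3 + I + Q)
u(H, s) = -⅓
K(r) = -17/3 (K(r) = -2 + 11*(-⅓) = -2 - 11/3 = -17/3)
(K(-17 - 1*(-3)) + j(-32, -1))² = (-17/3 + (-3 - 32 - 1))² = (-17/3 - 36)² = (-125/3)² = 15625/9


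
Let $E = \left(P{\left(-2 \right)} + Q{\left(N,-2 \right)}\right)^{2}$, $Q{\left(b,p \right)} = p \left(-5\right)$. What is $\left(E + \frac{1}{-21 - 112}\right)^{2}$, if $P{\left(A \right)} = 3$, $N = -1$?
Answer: $\frac{505170576}{17689} \approx 28558.0$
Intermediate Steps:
$Q{\left(b,p \right)} = - 5 p$
$E = 169$ ($E = \left(3 - -10\right)^{2} = \left(3 + 10\right)^{2} = 13^{2} = 169$)
$\left(E + \frac{1}{-21 - 112}\right)^{2} = \left(169 + \frac{1}{-21 - 112}\right)^{2} = \left(169 + \frac{1}{-133}\right)^{2} = \left(169 - \frac{1}{133}\right)^{2} = \left(\frac{22476}{133}\right)^{2} = \frac{505170576}{17689}$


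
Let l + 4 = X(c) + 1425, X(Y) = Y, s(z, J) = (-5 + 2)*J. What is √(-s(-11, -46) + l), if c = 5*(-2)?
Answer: √1273 ≈ 35.679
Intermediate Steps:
c = -10
s(z, J) = -3*J
l = 1411 (l = -4 + (-10 + 1425) = -4 + 1415 = 1411)
√(-s(-11, -46) + l) = √(-(-3)*(-46) + 1411) = √(-1*138 + 1411) = √(-138 + 1411) = √1273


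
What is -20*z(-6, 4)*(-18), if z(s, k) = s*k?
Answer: -8640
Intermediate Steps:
z(s, k) = k*s
-20*z(-6, 4)*(-18) = -80*(-6)*(-18) = -20*(-24)*(-18) = 480*(-18) = -8640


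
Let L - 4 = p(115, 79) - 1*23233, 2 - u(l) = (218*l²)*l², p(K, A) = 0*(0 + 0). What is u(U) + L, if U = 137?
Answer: -76796051925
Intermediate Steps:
p(K, A) = 0 (p(K, A) = 0*0 = 0)
u(l) = 2 - 218*l⁴ (u(l) = 2 - 218*l²*l² = 2 - 218*l⁴)
L = -23229 (L = 4 + (0 - 1*23233) = 4 + (0 - 23233) = 4 - 23233 = -23229)
u(U) + L = (2 - 218*137⁴) - 23229 = (2 - 218*352275361) - 23229 = (2 - 76796028698) - 23229 = -76796028696 - 23229 = -76796051925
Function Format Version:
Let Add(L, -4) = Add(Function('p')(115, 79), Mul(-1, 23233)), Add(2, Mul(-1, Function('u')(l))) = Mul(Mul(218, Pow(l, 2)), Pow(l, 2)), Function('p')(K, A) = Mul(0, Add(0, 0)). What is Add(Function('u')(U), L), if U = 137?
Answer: -76796051925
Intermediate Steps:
Function('p')(K, A) = 0 (Function('p')(K, A) = Mul(0, 0) = 0)
Function('u')(l) = Add(2, Mul(-218, Pow(l, 4))) (Function('u')(l) = Add(2, Mul(-1, Mul(Mul(218, Pow(l, 2)), Pow(l, 2)))) = Add(2, Mul(-1, Mul(218, Pow(l, 4)))) = Add(2, Mul(-218, Pow(l, 4))))
L = -23229 (L = Add(4, Add(0, Mul(-1, 23233))) = Add(4, Add(0, -23233)) = Add(4, -23233) = -23229)
Add(Function('u')(U), L) = Add(Add(2, Mul(-218, Pow(137, 4))), -23229) = Add(Add(2, Mul(-218, 352275361)), -23229) = Add(Add(2, -76796028698), -23229) = Add(-76796028696, -23229) = -76796051925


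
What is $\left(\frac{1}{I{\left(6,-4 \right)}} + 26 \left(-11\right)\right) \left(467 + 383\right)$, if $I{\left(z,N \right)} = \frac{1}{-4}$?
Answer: $-246500$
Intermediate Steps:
$I{\left(z,N \right)} = - \frac{1}{4}$
$\left(\frac{1}{I{\left(6,-4 \right)}} + 26 \left(-11\right)\right) \left(467 + 383\right) = \left(\frac{1}{- \frac{1}{4}} + 26 \left(-11\right)\right) \left(467 + 383\right) = \left(-4 - 286\right) 850 = \left(-290\right) 850 = -246500$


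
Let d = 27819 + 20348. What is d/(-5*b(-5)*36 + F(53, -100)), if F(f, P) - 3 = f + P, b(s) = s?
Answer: 48167/856 ≈ 56.270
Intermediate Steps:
d = 48167
F(f, P) = 3 + P + f (F(f, P) = 3 + (f + P) = 3 + (P + f) = 3 + P + f)
d/(-5*b(-5)*36 + F(53, -100)) = 48167/(-5*(-5)*36 + (3 - 100 + 53)) = 48167/(25*36 - 44) = 48167/(900 - 44) = 48167/856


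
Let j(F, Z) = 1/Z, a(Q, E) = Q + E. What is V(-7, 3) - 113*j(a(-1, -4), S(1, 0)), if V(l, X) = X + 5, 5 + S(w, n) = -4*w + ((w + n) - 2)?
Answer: 193/10 ≈ 19.300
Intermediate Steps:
a(Q, E) = E + Q
S(w, n) = -7 + n - 3*w (S(w, n) = -5 + (-4*w + ((w + n) - 2)) = -5 + (-4*w + ((n + w) - 2)) = -5 + (-4*w + (-2 + n + w)) = -5 + (-2 + n - 3*w) = -7 + n - 3*w)
V(l, X) = 5 + X
V(-7, 3) - 113*j(a(-1, -4), S(1, 0)) = (5 + 3) - 113/(-7 + 0 - 3*1) = 8 - 113/(-7 + 0 - 3) = 8 - 113/(-10) = 8 - 113*(-⅒) = 8 + 113/10 = 193/10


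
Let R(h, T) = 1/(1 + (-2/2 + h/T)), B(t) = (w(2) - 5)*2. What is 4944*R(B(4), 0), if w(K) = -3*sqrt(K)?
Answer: 0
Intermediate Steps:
B(t) = -10 - 6*sqrt(2) (B(t) = (-3*sqrt(2) - 5)*2 = (-5 - 3*sqrt(2))*2 = -10 - 6*sqrt(2))
R(h, T) = T/h (R(h, T) = 1/(1 + (-2*1/2 + h/T)) = 1/(1 + (-1 + h/T)) = 1/(h/T) = T/h)
4944*R(B(4), 0) = 4944*(0/(-10 - 6*sqrt(2))) = 4944*0 = 0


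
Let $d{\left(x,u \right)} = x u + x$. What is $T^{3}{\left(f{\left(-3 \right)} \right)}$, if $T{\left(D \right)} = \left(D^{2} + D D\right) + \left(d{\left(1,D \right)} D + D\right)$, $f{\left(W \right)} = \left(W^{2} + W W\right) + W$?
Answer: $350402625$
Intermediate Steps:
$d{\left(x,u \right)} = x + u x$ ($d{\left(x,u \right)} = u x + x = x + u x$)
$f{\left(W \right)} = W + 2 W^{2}$ ($f{\left(W \right)} = \left(W^{2} + W^{2}\right) + W = 2 W^{2} + W = W + 2 W^{2}$)
$T{\left(D \right)} = D + 2 D^{2} + D \left(1 + D\right)$ ($T{\left(D \right)} = \left(D^{2} + D D\right) + \left(1 \left(1 + D\right) D + D\right) = \left(D^{2} + D^{2}\right) + \left(\left(1 + D\right) D + D\right) = 2 D^{2} + \left(D \left(1 + D\right) + D\right) = 2 D^{2} + \left(D + D \left(1 + D\right)\right) = D + 2 D^{2} + D \left(1 + D\right)$)
$T^{3}{\left(f{\left(-3 \right)} \right)} = \left(- 3 \left(1 + 2 \left(-3\right)\right) \left(2 + 3 \left(- 3 \left(1 + 2 \left(-3\right)\right)\right)\right)\right)^{3} = \left(- 3 \left(1 - 6\right) \left(2 + 3 \left(- 3 \left(1 - 6\right)\right)\right)\right)^{3} = \left(\left(-3\right) \left(-5\right) \left(2 + 3 \left(\left(-3\right) \left(-5\right)\right)\right)\right)^{3} = \left(15 \left(2 + 3 \cdot 15\right)\right)^{3} = \left(15 \left(2 + 45\right)\right)^{3} = \left(15 \cdot 47\right)^{3} = 705^{3} = 350402625$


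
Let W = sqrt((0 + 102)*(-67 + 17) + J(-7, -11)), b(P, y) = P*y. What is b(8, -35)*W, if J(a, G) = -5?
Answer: -280*I*sqrt(5105) ≈ -20006.0*I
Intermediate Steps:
W = I*sqrt(5105) (W = sqrt((0 + 102)*(-67 + 17) - 5) = sqrt(102*(-50) - 5) = sqrt(-5100 - 5) = sqrt(-5105) = I*sqrt(5105) ≈ 71.449*I)
b(8, -35)*W = (8*(-35))*(I*sqrt(5105)) = -280*I*sqrt(5105)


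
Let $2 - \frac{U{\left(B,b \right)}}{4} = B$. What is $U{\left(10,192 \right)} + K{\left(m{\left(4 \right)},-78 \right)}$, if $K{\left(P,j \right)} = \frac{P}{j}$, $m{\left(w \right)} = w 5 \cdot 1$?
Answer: $- \frac{1258}{39} \approx -32.256$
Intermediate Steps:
$U{\left(B,b \right)} = 8 - 4 B$
$m{\left(w \right)} = 5 w$ ($m{\left(w \right)} = 5 w 1 = 5 w$)
$U{\left(10,192 \right)} + K{\left(m{\left(4 \right)},-78 \right)} = \left(8 - 40\right) + \frac{5 \cdot 4}{-78} = \left(8 - 40\right) + 20 \left(- \frac{1}{78}\right) = -32 - \frac{10}{39} = - \frac{1258}{39}$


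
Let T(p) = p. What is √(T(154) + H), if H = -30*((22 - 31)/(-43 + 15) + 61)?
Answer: I*√330386/14 ≈ 41.057*I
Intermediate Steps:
H = -25755/14 (H = -30*(-9/(-28) + 61) = -30*(-9*(-1/28) + 61) = -30*(9/28 + 61) = -30*1717/28 = -25755/14 ≈ -1839.6)
√(T(154) + H) = √(154 - 25755/14) = √(-23599/14) = I*√330386/14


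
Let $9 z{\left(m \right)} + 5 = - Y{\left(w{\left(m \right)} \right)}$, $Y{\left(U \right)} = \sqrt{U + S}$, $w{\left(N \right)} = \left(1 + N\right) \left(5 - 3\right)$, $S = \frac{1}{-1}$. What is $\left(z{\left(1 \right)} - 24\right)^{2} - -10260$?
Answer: $\frac{879904}{81} + \frac{442 \sqrt{3}}{81} \approx 10872.0$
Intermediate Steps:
$S = -1$
$w{\left(N \right)} = 2 + 2 N$ ($w{\left(N \right)} = \left(1 + N\right) 2 = 2 + 2 N$)
$Y{\left(U \right)} = \sqrt{-1 + U}$ ($Y{\left(U \right)} = \sqrt{U - 1} = \sqrt{-1 + U}$)
$z{\left(m \right)} = - \frac{5}{9} - \frac{\sqrt{1 + 2 m}}{9}$ ($z{\left(m \right)} = - \frac{5}{9} + \frac{\left(-1\right) \sqrt{-1 + \left(2 + 2 m\right)}}{9} = - \frac{5}{9} + \frac{\left(-1\right) \sqrt{1 + 2 m}}{9} = - \frac{5}{9} - \frac{\sqrt{1 + 2 m}}{9}$)
$\left(z{\left(1 \right)} - 24\right)^{2} - -10260 = \left(\left(- \frac{5}{9} - \frac{\sqrt{1 + 2 \cdot 1}}{9}\right) - 24\right)^{2} - -10260 = \left(\left(- \frac{5}{9} - \frac{\sqrt{1 + 2}}{9}\right) - 24\right)^{2} + 10260 = \left(\left(- \frac{5}{9} - \frac{\sqrt{3}}{9}\right) - 24\right)^{2} + 10260 = \left(- \frac{221}{9} - \frac{\sqrt{3}}{9}\right)^{2} + 10260 = 10260 + \left(- \frac{221}{9} - \frac{\sqrt{3}}{9}\right)^{2}$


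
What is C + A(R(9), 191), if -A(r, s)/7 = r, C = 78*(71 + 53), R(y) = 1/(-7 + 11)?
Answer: 38681/4 ≈ 9670.3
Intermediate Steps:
R(y) = ¼ (R(y) = 1/4 = ¼)
C = 9672 (C = 78*124 = 9672)
A(r, s) = -7*r
C + A(R(9), 191) = 9672 - 7*¼ = 9672 - 7/4 = 38681/4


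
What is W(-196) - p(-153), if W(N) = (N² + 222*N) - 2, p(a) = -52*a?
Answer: -13054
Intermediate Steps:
W(N) = -2 + N² + 222*N
W(-196) - p(-153) = (-2 + (-196)² + 222*(-196)) - (-52)*(-153) = (-2 + 38416 - 43512) - 1*7956 = -5098 - 7956 = -13054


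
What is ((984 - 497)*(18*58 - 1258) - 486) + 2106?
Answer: -102598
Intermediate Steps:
((984 - 497)*(18*58 - 1258) - 486) + 2106 = (487*(1044 - 1258) - 486) + 2106 = (487*(-214) - 486) + 2106 = (-104218 - 486) + 2106 = -104704 + 2106 = -102598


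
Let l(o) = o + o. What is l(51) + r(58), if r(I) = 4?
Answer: 106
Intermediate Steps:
l(o) = 2*o
l(51) + r(58) = 2*51 + 4 = 102 + 4 = 106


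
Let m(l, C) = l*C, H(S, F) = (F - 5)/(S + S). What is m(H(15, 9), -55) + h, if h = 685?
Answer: 2033/3 ≈ 677.67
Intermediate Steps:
H(S, F) = (-5 + F)/(2*S) (H(S, F) = (-5 + F)/((2*S)) = (-5 + F)*(1/(2*S)) = (-5 + F)/(2*S))
m(l, C) = C*l
m(H(15, 9), -55) + h = -55*(-5 + 9)/(2*15) + 685 = -55*4/(2*15) + 685 = -55*2/15 + 685 = -22/3 + 685 = 2033/3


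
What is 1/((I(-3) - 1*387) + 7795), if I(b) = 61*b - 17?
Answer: 1/7208 ≈ 0.00013873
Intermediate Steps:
I(b) = -17 + 61*b
1/((I(-3) - 1*387) + 7795) = 1/(((-17 + 61*(-3)) - 1*387) + 7795) = 1/(((-17 - 183) - 387) + 7795) = 1/((-200 - 387) + 7795) = 1/(-587 + 7795) = 1/7208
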